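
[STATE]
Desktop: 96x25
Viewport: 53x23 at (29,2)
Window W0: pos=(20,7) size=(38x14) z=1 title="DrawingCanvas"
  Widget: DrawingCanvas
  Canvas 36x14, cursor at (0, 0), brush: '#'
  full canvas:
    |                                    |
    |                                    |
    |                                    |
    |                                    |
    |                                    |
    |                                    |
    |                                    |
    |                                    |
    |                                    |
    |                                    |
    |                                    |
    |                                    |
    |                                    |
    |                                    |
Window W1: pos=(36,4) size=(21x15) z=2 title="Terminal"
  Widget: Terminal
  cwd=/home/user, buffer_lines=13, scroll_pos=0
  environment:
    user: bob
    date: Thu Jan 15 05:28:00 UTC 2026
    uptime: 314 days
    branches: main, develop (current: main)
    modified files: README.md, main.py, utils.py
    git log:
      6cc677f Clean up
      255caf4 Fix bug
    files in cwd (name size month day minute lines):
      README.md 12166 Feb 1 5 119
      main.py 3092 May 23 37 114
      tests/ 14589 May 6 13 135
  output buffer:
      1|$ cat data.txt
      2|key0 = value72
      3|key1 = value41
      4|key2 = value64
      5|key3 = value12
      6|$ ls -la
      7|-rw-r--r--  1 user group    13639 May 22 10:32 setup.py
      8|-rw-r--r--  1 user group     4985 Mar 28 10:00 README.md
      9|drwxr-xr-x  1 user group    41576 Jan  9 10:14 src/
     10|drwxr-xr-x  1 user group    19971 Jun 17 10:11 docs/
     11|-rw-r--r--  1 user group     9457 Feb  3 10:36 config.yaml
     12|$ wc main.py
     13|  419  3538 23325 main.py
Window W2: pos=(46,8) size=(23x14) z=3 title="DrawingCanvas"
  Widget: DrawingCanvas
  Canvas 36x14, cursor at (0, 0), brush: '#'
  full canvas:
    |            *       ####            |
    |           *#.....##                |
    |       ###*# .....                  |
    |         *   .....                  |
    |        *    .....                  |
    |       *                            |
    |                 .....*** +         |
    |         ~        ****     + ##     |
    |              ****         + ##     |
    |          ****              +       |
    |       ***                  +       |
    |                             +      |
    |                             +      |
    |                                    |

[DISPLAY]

                                                     
                                                     
       ┏━━━━━━━━━━━━━━━━━━━┓                         
       ┃ Terminal          ┃                         
       ┠───────────────────┨                         
━━━━━━━┃$ cat data.txt     ┃┓                        
Canvas ┃key0 = va┏━━━━━━━━━━━━━━━━━━━━━┓             
───────┃key1 = va┃ DrawingCanvas       ┃             
       ┃key2 = va┠─────────────────────┨             
       ┃key3 = va┃+           *       #┃             
       ┃$ ls -la ┃           *#.....## ┃             
       ┃-rw-r--r-┃       ###*# .....   ┃             
       ┃-rw-r--r-┃         *   .....   ┃             
       ┃drwxr-xr-┃        *    .....   ┃             
       ┃drwxr-xr-┃       *             ┃             
       ┃-rw-r--r-┃                 ....┃             
       ┗━━━━━━━━━┃         ~        ***┃             
                 ┃              ****   ┃             
━━━━━━━━━━━━━━━━━┃          ****       ┃             
                 ┗━━━━━━━━━━━━━━━━━━━━━┛             
                                                     
                                                     
                                                     


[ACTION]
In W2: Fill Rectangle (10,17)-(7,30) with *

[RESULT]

                                                     
                                                     
       ┏━━━━━━━━━━━━━━━━━━━┓                         
       ┃ Terminal          ┃                         
       ┠───────────────────┨                         
━━━━━━━┃$ cat data.txt     ┃┓                        
Canvas ┃key0 = va┏━━━━━━━━━━━━━━━━━━━━━┓             
───────┃key1 = va┃ DrawingCanvas       ┃             
       ┃key2 = va┠─────────────────────┨             
       ┃key3 = va┃+           *       #┃             
       ┃$ ls -la ┃           *#.....## ┃             
       ┃-rw-r--r-┃       ###*# .....   ┃             
       ┃-rw-r--r-┃         *   .....   ┃             
       ┃drwxr-xr-┃        *    .....   ┃             
       ┃drwxr-xr-┃       *             ┃             
       ┃-rw-r--r-┃                 ....┃             
       ┗━━━━━━━━━┃         ~       ****┃             
                 ┃              *******┃             
━━━━━━━━━━━━━━━━━┃          ****   ****┃             
                 ┗━━━━━━━━━━━━━━━━━━━━━┛             
                                                     
                                                     
                                                     


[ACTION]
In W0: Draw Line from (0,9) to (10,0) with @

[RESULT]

                                                     
                                                     
       ┏━━━━━━━━━━━━━━━━━━━┓                         
       ┃ Terminal          ┃                         
       ┠───────────────────┨                         
━━━━━━━┃$ cat data.txt     ┃┓                        
Canvas ┃key0 = va┏━━━━━━━━━━━━━━━━━━━━━┓             
───────┃key1 = va┃ DrawingCanvas       ┃             
 @     ┃key2 = va┠─────────────────────┨             
@      ┃key3 = va┃+           *       #┃             
       ┃$ ls -la ┃           *#.....## ┃             
       ┃-rw-r--r-┃       ###*# .....   ┃             
       ┃-rw-r--r-┃         *   .....   ┃             
       ┃drwxr-xr-┃        *    .....   ┃             
       ┃drwxr-xr-┃       *             ┃             
       ┃-rw-r--r-┃                 ....┃             
       ┗━━━━━━━━━┃         ~       ****┃             
                 ┃              *******┃             
━━━━━━━━━━━━━━━━━┃          ****   ****┃             
                 ┗━━━━━━━━━━━━━━━━━━━━━┛             
                                                     
                                                     
                                                     


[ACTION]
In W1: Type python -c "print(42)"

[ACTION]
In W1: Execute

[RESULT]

                                                     
                                                     
       ┏━━━━━━━━━━━━━━━━━━━┓                         
       ┃ Terminal          ┃                         
       ┠───────────────────┨                         
━━━━━━━┃$ ls -la           ┃┓                        
Canvas ┃-rw-r--r-┏━━━━━━━━━━━━━━━━━━━━━┓             
───────┃-rw-r--r-┃ DrawingCanvas       ┃             
 @     ┃drwxr-xr-┠─────────────────────┨             
@      ┃drwxr-xr-┃+           *       #┃             
       ┃-rw-r--r-┃           *#.....## ┃             
       ┃$ wc main┃       ###*# .....   ┃             
       ┃  419  35┃         *   .....   ┃             
       ┃$ python ┃        *    .....   ┃             
       ┃42       ┃       *             ┃             
       ┃$ █      ┃                 ....┃             
       ┗━━━━━━━━━┃         ~       ****┃             
                 ┃              *******┃             
━━━━━━━━━━━━━━━━━┃          ****   ****┃             
                 ┗━━━━━━━━━━━━━━━━━━━━━┛             
                                                     
                                                     
                                                     


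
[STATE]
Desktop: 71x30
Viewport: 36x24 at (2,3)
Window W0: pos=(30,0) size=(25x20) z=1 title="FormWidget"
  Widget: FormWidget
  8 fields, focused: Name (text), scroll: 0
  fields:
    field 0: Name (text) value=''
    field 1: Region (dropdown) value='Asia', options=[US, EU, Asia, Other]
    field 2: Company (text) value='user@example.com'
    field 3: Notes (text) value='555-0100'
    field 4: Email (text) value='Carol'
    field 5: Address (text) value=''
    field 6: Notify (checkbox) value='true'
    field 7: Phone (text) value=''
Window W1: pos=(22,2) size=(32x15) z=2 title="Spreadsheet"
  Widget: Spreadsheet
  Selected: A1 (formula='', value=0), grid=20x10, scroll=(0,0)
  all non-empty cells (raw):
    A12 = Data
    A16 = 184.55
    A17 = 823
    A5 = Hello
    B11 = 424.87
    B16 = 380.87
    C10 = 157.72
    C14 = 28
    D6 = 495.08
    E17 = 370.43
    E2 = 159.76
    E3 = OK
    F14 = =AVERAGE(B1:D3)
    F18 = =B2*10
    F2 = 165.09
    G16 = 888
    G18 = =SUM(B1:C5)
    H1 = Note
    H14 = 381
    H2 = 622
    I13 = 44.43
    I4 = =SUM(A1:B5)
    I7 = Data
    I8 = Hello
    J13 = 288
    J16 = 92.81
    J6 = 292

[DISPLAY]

                    ┃ Spreadsheet   
                    ┠───────────────
                    ┃A1:            
                    ┃       A       
                    ┃---------------
                    ┃  1      [0]   
                    ┃  2        0   
                    ┃  3        0   
                    ┃  4        0   
                    ┃  5 Hello      
                    ┃  6        0   
                    ┃  7        0   
                    ┃  8        0   
                    ┗━━━━━━━━━━━━━━━
                            ┃       
                            ┃       
                            ┗━━━━━━━
                                    
                                    
                                    
                                    
                                    
                                    
                                    


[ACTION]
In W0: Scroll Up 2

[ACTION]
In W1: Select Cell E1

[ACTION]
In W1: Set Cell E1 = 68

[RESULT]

                    ┃ Spreadsheet   
                    ┠───────────────
                    ┃E1: 68         
                    ┃       A       
                    ┃---------------
                    ┃  1        0   
                    ┃  2        0   
                    ┃  3        0   
                    ┃  4        0   
                    ┃  5 Hello      
                    ┃  6        0   
                    ┃  7        0   
                    ┃  8        0   
                    ┗━━━━━━━━━━━━━━━
                            ┃       
                            ┃       
                            ┗━━━━━━━
                                    
                                    
                                    
                                    
                                    
                                    
                                    


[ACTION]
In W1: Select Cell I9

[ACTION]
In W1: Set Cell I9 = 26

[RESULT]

                    ┃ Spreadsheet   
                    ┠───────────────
                    ┃I9: 26         
                    ┃       A       
                    ┃---------------
                    ┃  1        0   
                    ┃  2        0   
                    ┃  3        0   
                    ┃  4        0   
                    ┃  5 Hello      
                    ┃  6        0   
                    ┃  7        0   
                    ┃  8        0   
                    ┗━━━━━━━━━━━━━━━
                            ┃       
                            ┃       
                            ┗━━━━━━━
                                    
                                    
                                    
                                    
                                    
                                    
                                    


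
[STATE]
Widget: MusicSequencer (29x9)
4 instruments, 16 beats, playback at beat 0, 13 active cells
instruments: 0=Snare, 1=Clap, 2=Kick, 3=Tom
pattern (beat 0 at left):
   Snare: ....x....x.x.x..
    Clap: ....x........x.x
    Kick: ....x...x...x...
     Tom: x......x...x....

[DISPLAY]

      ▼123456789012345       
 Snare····█····█·█·█··       
  Clap····█········█·█       
  Kick····█···█···█···       
   Tom█······█···█····       
                             
                             
                             
                             


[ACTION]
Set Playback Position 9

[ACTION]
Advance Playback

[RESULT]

      0123456789▼12345       
 Snare····█····█·█·█··       
  Clap····█········█·█       
  Kick····█···█···█···       
   Tom█······█···█····       
                             
                             
                             
                             


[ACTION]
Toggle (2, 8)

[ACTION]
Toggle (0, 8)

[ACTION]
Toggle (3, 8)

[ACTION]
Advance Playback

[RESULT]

      01234567890▼2345       
 Snare····█···██·█·█··       
  Clap····█········█·█       
  Kick····█·······█···       
   Tom█······██··█····       
                             
                             
                             
                             


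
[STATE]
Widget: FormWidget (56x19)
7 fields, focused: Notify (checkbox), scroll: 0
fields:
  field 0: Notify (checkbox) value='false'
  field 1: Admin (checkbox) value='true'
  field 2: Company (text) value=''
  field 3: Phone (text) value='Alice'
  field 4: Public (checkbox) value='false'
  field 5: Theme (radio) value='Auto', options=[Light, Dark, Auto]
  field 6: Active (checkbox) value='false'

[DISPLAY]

> Notify:     [ ]                                       
  Admin:      [x]                                       
  Company:    [                                        ]
  Phone:      [Alice                                   ]
  Public:     [ ]                                       
  Theme:      ( ) Light  ( ) Dark  (●) Auto             
  Active:     [ ]                                       
                                                        
                                                        
                                                        
                                                        
                                                        
                                                        
                                                        
                                                        
                                                        
                                                        
                                                        
                                                        


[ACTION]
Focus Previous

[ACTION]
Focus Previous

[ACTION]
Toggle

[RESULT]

  Notify:     [ ]                                       
  Admin:      [x]                                       
  Company:    [                                        ]
  Phone:      [Alice                                   ]
  Public:     [ ]                                       
> Theme:      ( ) Light  ( ) Dark  (●) Auto             
  Active:     [ ]                                       
                                                        
                                                        
                                                        
                                                        
                                                        
                                                        
                                                        
                                                        
                                                        
                                                        
                                                        
                                                        


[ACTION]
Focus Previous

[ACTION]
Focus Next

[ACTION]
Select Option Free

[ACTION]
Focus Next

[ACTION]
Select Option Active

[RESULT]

  Notify:     [ ]                                       
  Admin:      [x]                                       
  Company:    [                                        ]
  Phone:      [Alice                                   ]
  Public:     [ ]                                       
  Theme:      ( ) Light  ( ) Dark  (●) Auto             
> Active:     [ ]                                       
                                                        
                                                        
                                                        
                                                        
                                                        
                                                        
                                                        
                                                        
                                                        
                                                        
                                                        
                                                        


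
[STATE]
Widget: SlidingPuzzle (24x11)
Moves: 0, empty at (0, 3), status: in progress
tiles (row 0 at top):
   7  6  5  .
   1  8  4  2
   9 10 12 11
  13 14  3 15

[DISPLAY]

┌────┬────┬────┬────┐   
│  7 │  6 │  5 │    │   
├────┼────┼────┼────┤   
│  1 │  8 │  4 │  2 │   
├────┼────┼────┼────┤   
│  9 │ 10 │ 12 │ 11 │   
├────┼────┼────┼────┤   
│ 13 │ 14 │  3 │ 15 │   
└────┴────┴────┴────┘   
Moves: 0                
                        


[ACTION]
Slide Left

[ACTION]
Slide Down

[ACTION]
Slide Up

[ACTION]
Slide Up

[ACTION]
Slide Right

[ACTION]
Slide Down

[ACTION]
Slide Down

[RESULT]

┌────┬────┬────┬────┐   
│  7 │  6 │    │  2 │   
├────┼────┼────┼────┤   
│  1 │  8 │  5 │ 11 │   
├────┼────┼────┼────┤   
│  9 │ 10 │  4 │ 12 │   
├────┼────┼────┼────┤   
│ 13 │ 14 │  3 │ 15 │   
└────┴────┴────┴────┘   
Moves: 5                
                        


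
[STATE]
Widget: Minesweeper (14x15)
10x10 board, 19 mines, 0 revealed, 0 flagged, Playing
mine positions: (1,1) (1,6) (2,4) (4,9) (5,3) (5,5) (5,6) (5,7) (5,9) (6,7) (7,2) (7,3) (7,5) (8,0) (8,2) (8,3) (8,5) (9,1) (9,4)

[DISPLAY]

■■■■■■■■■■    
■■■■■■■■■■    
■■■■■■■■■■    
■■■■■■■■■■    
■■■■■■■■■■    
■■■■■■■■■■    
■■■■■■■■■■    
■■■■■■■■■■    
■■■■■■■■■■    
■■■■■■■■■■    
              
              
              
              
              


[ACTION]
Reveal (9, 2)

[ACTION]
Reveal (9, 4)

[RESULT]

■■■■■■■■■■    
■✹■■■■✹■■■    
■■■■✹■■■■■    
■■■■■■■■■■    
■■■■■■■■■✹    
■■■✹■✹✹✹■✹    
■■■■■■■✹■■    
■■✹✹■✹■■■■    
✹■✹✹■✹■■■■    
■✹3■✹■■■■■    
              
              
              
              
              


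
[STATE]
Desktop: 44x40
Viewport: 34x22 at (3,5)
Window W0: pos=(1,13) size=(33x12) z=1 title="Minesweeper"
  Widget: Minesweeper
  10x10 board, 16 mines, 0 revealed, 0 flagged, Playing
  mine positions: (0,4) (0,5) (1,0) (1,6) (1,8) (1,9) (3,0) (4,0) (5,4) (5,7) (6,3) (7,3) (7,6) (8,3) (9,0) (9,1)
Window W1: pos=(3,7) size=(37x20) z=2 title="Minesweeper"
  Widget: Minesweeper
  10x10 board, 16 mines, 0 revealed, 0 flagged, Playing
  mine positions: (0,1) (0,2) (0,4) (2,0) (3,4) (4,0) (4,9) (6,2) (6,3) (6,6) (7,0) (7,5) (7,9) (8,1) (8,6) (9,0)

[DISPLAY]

                                  
                                  
┏━━━━━━━━━━━━━━━━━━━━━━━━━━━━━━━━━
┃ Minesweeper                     
┠─────────────────────────────────
┃■■■■■■■■■■                       
┃■■■■■■■■■■                       
┃■■■■■■■■■■                       
┃■■■■■■■■■■                       
┃■■■■■■■■■■                       
┃■■■■■■■■■■                       
┃■■■■■■■■■■                       
┃■■■■■■■■■■                       
┃■■■■■■■■■■                       
┃■■■■■■■■■■                       
┃                                 
┃                                 
┃                                 
┃                                 
┃                                 
┃                                 
┗━━━━━━━━━━━━━━━━━━━━━━━━━━━━━━━━━


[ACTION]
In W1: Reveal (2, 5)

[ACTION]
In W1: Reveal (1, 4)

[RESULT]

                                  
                                  
┏━━━━━━━━━━━━━━━━━━━━━━━━━━━━━━━━━
┃ Minesweeper                     
┠─────────────────────────────────
┃■■■■■■■■■■                       
┃■■■■1■■■■■                       
┃■■■■■1■■■■                       
┃■■■■■■■■■■                       
┃■■■■■■■■■■                       
┃■■■■■■■■■■                       
┃■■■■■■■■■■                       
┃■■■■■■■■■■                       
┃■■■■■■■■■■                       
┃■■■■■■■■■■                       
┃                                 
┃                                 
┃                                 
┃                                 
┃                                 
┃                                 
┗━━━━━━━━━━━━━━━━━━━━━━━━━━━━━━━━━


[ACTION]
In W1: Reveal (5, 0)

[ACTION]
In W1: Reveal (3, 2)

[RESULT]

                                  
                                  
┏━━━━━━━━━━━━━━━━━━━━━━━━━━━━━━━━━
┃ Minesweeper                     
┠─────────────────────────────────
┃■■■■■■■■■■                       
┃■3221■■■■■                       
┃■1 1■1■■■■                       
┃■2 1■■■■■■                       
┃■1 1■■■■■■                       
┃1222■■■■■■                       
┃■■■■■■■■■■                       
┃■■■■■■■■■■                       
┃■■■■■■■■■■                       
┃■■■■■■■■■■                       
┃                                 
┃                                 
┃                                 
┃                                 
┃                                 
┃                                 
┗━━━━━━━━━━━━━━━━━━━━━━━━━━━━━━━━━


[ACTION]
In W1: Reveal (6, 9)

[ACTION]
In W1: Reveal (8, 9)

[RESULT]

                                  
                                  
┏━━━━━━━━━━━━━━━━━━━━━━━━━━━━━━━━━
┃ Minesweeper                     
┠─────────────────────────────────
┃■■■■■■■■■■                       
┃■3221■■■■■                       
┃■1 1■1■■■■                       
┃■2 1■■■■■■                       
┃■1 1■■■■■■                       
┃1222■■■■■■                       
┃■■■■■■■■■1                       
┃■■■■■■■■■■                       
┃■■■■■■■■■1                       
┃■■■■■■■■■■                       
┃                                 
┃                                 
┃                                 
┃                                 
┃                                 
┃                                 
┗━━━━━━━━━━━━━━━━━━━━━━━━━━━━━━━━━


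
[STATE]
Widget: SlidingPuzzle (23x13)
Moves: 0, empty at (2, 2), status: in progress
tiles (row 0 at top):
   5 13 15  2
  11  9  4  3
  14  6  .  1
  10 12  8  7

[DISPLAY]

┌────┬────┬────┬────┐  
│  5 │ 13 │ 15 │  2 │  
├────┼────┼────┼────┤  
│ 11 │  9 │  4 │  3 │  
├────┼────┼────┼────┤  
│ 14 │  6 │    │  1 │  
├────┼────┼────┼────┤  
│ 10 │ 12 │  8 │  7 │  
└────┴────┴────┴────┘  
Moves: 0               
                       
                       
                       


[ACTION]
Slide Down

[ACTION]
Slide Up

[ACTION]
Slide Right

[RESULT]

┌────┬────┬────┬────┐  
│  5 │ 13 │ 15 │  2 │  
├────┼────┼────┼────┤  
│ 11 │  9 │  4 │  3 │  
├────┼────┼────┼────┤  
│ 14 │    │  6 │  1 │  
├────┼────┼────┼────┤  
│ 10 │ 12 │  8 │  7 │  
└────┴────┴────┴────┘  
Moves: 3               
                       
                       
                       


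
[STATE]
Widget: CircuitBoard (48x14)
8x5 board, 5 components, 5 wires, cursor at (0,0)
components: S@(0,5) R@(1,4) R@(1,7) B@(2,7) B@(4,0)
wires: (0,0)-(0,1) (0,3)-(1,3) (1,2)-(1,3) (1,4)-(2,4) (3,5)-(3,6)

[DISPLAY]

   0 1 2 3 4 5 6 7                              
0  [.]─ ·       ·       S                       
                │                               
1           · ─ ·   R           R               
                    │                           
2                   ·           B               
                                                
3                       · ─ ·                   
                                                
4   B                                           
Cursor: (0,0)                                   
                                                
                                                
                                                


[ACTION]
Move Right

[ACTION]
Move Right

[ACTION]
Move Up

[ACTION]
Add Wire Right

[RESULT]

   0 1 2 3 4 5 6 7                              
0   · ─ ·  [.]─ ·       S                       
                │                               
1           · ─ ·   R           R               
                    │                           
2                   ·           B               
                                                
3                       · ─ ·                   
                                                
4   B                                           
Cursor: (0,2)                                   
                                                
                                                
                                                


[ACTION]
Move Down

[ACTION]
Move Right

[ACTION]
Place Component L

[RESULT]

   0 1 2 3 4 5 6 7                              
0   · ─ ·   · ─ ·       S                       
                │                               
1           · ─[L]  R           R               
                    │                           
2                   ·           B               
                                                
3                       · ─ ·                   
                                                
4   B                                           
Cursor: (1,3)                                   
                                                
                                                
                                                


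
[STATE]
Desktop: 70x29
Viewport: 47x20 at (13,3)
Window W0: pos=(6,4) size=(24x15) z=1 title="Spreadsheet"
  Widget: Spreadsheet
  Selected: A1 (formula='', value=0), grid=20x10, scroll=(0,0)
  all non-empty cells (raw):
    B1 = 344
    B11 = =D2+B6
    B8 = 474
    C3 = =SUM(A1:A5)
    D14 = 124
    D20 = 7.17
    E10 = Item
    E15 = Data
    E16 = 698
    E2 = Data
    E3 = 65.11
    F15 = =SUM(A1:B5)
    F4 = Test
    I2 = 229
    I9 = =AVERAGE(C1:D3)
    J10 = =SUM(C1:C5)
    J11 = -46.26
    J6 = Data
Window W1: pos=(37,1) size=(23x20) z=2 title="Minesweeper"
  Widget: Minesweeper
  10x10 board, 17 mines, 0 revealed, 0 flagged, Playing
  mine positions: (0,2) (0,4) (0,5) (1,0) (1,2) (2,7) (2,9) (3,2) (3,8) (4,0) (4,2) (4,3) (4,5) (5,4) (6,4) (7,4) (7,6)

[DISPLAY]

                        ┠─────────────────────┨
━━━━━━━━━━━━━━━━┓       ┃■■■■■■■■■■           ┃
dsheet          ┃       ┃■■■■■■■■■■           ┃
────────────────┨       ┃■■■■■■■■■■           ┃
                ┃       ┃■■■■■■■■■■           ┃
 A       B      ┃       ┃■■■■■■■■■■           ┃
----------------┃       ┃■■■■■■■■■■           ┃
   [0]     344  ┃       ┃■■■■■■■■■■           ┃
     0       0  ┃       ┃■■■■■■■■■■           ┃
     0       0  ┃       ┃■■■■■■■■■■           ┃
     0       0  ┃       ┃■■■■■■■■■■           ┃
     0       0  ┃       ┃                     ┃
     0       0  ┃       ┃                     ┃
     0       0  ┃       ┃                     ┃
     0     474  ┃       ┃                     ┃
━━━━━━━━━━━━━━━━┛       ┃                     ┃
                        ┃                     ┃
                        ┗━━━━━━━━━━━━━━━━━━━━━┛
                                               
                                               


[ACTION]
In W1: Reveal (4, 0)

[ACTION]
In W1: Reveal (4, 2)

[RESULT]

                        ┠─────────────────────┨
━━━━━━━━━━━━━━━━┓       ┃■■✹■✹✹■■■■           ┃
dsheet          ┃       ┃✹■✹■■■■■■■           ┃
────────────────┨       ┃■■■■■■■✹■✹           ┃
                ┃       ┃■■✹■■■■■✹■           ┃
 A       B      ┃       ┃✹■✹✹■✹■■■■           ┃
----------------┃       ┃■■■■✹■■■■■           ┃
   [0]     344  ┃       ┃■■■■✹■■■■■           ┃
     0       0  ┃       ┃■■■■✹■✹■■■           ┃
     0       0  ┃       ┃■■■■■■■■■■           ┃
     0       0  ┃       ┃■■■■■■■■■■           ┃
     0       0  ┃       ┃                     ┃
     0       0  ┃       ┃                     ┃
     0       0  ┃       ┃                     ┃
     0     474  ┃       ┃                     ┃
━━━━━━━━━━━━━━━━┛       ┃                     ┃
                        ┃                     ┃
                        ┗━━━━━━━━━━━━━━━━━━━━━┛
                                               
                                               


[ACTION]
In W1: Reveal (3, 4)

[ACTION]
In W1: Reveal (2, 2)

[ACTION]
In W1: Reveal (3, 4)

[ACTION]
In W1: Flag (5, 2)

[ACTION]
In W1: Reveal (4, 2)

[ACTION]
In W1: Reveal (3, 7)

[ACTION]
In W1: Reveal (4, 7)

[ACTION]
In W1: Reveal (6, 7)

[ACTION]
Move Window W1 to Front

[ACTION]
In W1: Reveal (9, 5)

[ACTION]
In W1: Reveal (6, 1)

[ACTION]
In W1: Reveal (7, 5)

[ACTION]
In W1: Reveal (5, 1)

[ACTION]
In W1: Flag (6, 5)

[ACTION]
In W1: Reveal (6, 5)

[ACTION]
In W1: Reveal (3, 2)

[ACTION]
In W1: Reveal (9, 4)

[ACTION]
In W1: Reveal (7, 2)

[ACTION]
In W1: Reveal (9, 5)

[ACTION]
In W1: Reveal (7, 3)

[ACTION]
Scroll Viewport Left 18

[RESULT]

                                     ┠─────────
      ┏━━━━━━━━━━━━━━━━━━━━━━┓       ┃■■✹■✹✹■■■
      ┃ Spreadsheet          ┃       ┃✹■✹■■■■■■
      ┠──────────────────────┨       ┃■■■■■■■✹■
      ┃A1:                   ┃       ┃■■✹■■■■■✹
      ┃       A       B      ┃       ┃✹■✹✹■✹■■■
      ┃----------------------┃       ┃■■■■✹■■■■
      ┃  1      [0]     344  ┃       ┃■■■■✹■■■■
      ┃  2        0       0  ┃       ┃■■■■✹■✹■■
      ┃  3        0       0  ┃       ┃■■■■■■■■■
      ┃  4        0       0  ┃       ┃■■■■■■■■■
      ┃  5        0       0  ┃       ┃         
      ┃  6        0       0  ┃       ┃         
      ┃  7        0       0  ┃       ┃         
      ┃  8        0     474  ┃       ┃         
      ┗━━━━━━━━━━━━━━━━━━━━━━┛       ┃         
                                     ┃         
                                     ┗━━━━━━━━━
                                               
                                               


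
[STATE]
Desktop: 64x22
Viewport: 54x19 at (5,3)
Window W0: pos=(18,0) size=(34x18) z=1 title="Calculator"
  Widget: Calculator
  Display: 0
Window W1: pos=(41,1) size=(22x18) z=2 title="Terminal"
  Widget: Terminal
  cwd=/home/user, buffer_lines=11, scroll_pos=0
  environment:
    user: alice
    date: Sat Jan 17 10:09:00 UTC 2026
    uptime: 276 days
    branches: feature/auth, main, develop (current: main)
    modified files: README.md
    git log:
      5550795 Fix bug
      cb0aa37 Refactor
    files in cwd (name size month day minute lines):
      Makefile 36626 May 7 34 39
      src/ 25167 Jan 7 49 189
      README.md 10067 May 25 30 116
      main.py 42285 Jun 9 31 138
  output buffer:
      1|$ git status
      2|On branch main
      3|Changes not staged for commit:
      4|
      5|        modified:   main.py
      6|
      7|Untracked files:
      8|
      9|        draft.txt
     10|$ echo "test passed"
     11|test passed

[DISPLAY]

             ┃                      ┠─────────────────
             ┃┌───┬───┬───┬───┐     ┃$ git status     
             ┃│ 7 │ 8 │ 9 │ ÷ │     ┃On branch main   
             ┃├───┼───┼───┼───┤     ┃Changes not stage
             ┃│ 4 │ 5 │ 6 │ × │     ┃                 
             ┃├───┼───┼───┼───┤     ┃        modified:
             ┃│ 1 │ 2 │ 3 │ - │     ┃                 
             ┃├───┼───┼───┼───┤     ┃Untracked files: 
             ┃│ 0 │ . │ = │ + │     ┃                 
             ┃├───┼───┼───┼───┤     ┃        draft.txt
             ┃│ C │ MC│ MR│ M+│     ┃$ echo "test pass
             ┃└───┴───┴───┴───┘     ┃test passed      
             ┃                      ┃$ █              
             ┃                      ┃                 
             ┗━━━━━━━━━━━━━━━━━━━━━━┃                 
                                    ┗━━━━━━━━━━━━━━━━━
                                                      
                                                      
                                                      


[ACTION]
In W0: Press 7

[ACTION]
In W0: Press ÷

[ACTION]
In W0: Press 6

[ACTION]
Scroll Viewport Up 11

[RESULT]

             ┏━━━━━━━━━━━━━━━━━━━━━━━━━━━━━━━━┓       
             ┃ Calculator           ┏━━━━━━━━━━━━━━━━━
             ┠──────────────────────┃ Terminal        
             ┃                      ┠─────────────────
             ┃┌───┬───┬───┬───┐     ┃$ git status     
             ┃│ 7 │ 8 │ 9 │ ÷ │     ┃On branch main   
             ┃├───┼───┼───┼───┤     ┃Changes not stage
             ┃│ 4 │ 5 │ 6 │ × │     ┃                 
             ┃├───┼───┼───┼───┤     ┃        modified:
             ┃│ 1 │ 2 │ 3 │ - │     ┃                 
             ┃├───┼───┼───┼───┤     ┃Untracked files: 
             ┃│ 0 │ . │ = │ + │     ┃                 
             ┃├───┼───┼───┼───┤     ┃        draft.txt
             ┃│ C │ MC│ MR│ M+│     ┃$ echo "test pass
             ┃└───┴───┴───┴───┘     ┃test passed      
             ┃                      ┃$ █              
             ┃                      ┃                 
             ┗━━━━━━━━━━━━━━━━━━━━━━┃                 
                                    ┗━━━━━━━━━━━━━━━━━


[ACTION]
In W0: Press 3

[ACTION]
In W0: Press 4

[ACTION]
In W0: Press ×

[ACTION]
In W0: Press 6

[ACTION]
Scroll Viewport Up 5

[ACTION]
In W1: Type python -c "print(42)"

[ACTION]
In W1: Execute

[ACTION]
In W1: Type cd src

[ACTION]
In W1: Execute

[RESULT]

             ┏━━━━━━━━━━━━━━━━━━━━━━━━━━━━━━━━┓       
             ┃ Calculator           ┏━━━━━━━━━━━━━━━━━
             ┠──────────────────────┃ Terminal        
             ┃                      ┠─────────────────
             ┃┌───┬───┬───┬───┐     ┃Changes not stage
             ┃│ 7 │ 8 │ 9 │ ÷ │     ┃                 
             ┃├───┼───┼───┼───┤     ┃        modified:
             ┃│ 4 │ 5 │ 6 │ × │     ┃                 
             ┃├───┼───┼───┼───┤     ┃Untracked files: 
             ┃│ 1 │ 2 │ 3 │ - │     ┃                 
             ┃├───┼───┼───┼───┤     ┃        draft.txt
             ┃│ 0 │ . │ = │ + │     ┃$ echo "test pass
             ┃├───┼───┼───┼───┤     ┃test passed      
             ┃│ C │ MC│ MR│ M+│     ┃$ python -c "prin
             ┃└───┴───┴───┴───┘     ┃42               
             ┃                      ┃$ cd src         
             ┃                      ┃                 
             ┗━━━━━━━━━━━━━━━━━━━━━━┃$ █              
                                    ┗━━━━━━━━━━━━━━━━━
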